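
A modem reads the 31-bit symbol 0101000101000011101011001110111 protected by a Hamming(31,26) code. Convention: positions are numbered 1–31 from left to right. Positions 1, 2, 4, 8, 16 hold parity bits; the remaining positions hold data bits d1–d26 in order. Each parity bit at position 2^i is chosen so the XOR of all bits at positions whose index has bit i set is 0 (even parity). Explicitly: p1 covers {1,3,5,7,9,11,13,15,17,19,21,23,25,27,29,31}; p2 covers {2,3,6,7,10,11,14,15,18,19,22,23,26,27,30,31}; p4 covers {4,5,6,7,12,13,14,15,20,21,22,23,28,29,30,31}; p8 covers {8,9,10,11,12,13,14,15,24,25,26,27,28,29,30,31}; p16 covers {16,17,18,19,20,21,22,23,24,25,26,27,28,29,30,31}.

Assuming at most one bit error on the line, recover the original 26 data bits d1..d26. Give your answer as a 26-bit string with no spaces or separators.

s1 (pos 1,3,5,7,9,11,13,15,17,19,21,23,25,27,29,31): 0⊕0⊕0⊕0⊕0⊕0⊕0⊕1⊕1⊕1⊕1⊕0⊕1⊕1⊕1⊕1 = 0
s2 (pos 2,3,6,7,10,11,14,15,18,19,22,23,26,27,30,31): 1⊕0⊕0⊕0⊕1⊕0⊕0⊕1⊕0⊕1⊕1⊕0⊕1⊕1⊕1⊕1 = 1
s4 (pos 4,5,6,7,12,13,14,15,20,21,22,23,28,29,30,31): 1⊕0⊕0⊕0⊕0⊕0⊕0⊕1⊕0⊕1⊕1⊕0⊕0⊕1⊕1⊕1 = 1
s8 (pos 8,9,10,11,12,13,14,15,24,25,26,27,28,29,30,31): 1⊕0⊕1⊕0⊕0⊕0⊕0⊕1⊕0⊕1⊕1⊕1⊕0⊕1⊕1⊕1 = 1
s16 (pos 16,17,18,19,20,21,22,23,24,25,26,27,28,29,30,31): 1⊕1⊕0⊕1⊕0⊕1⊕1⊕0⊕0⊕1⊕1⊕1⊕0⊕1⊕1⊕1 = 1
Syndrome s16…s1 = 11110 → error at position 30.
Flip position 30: 0101000101000011101011001110111 → 0101000101000011101011001110101
Read data bits from positions 3,5,6,7,9,10,11,12,13,14,15,17,18,19,20,21,22,23,24,25,26,27,28,29,30,31: 00000100001101011001110101

00000100001101011001110101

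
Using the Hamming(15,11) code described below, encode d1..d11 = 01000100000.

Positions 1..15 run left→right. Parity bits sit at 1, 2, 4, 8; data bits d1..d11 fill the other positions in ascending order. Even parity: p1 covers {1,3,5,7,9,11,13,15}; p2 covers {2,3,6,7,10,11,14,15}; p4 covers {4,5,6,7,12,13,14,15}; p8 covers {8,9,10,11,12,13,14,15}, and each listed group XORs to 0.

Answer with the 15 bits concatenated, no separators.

110110010100000

Place data at non-parity positions: p1 p2 0 p4 1 0 0 p8 0 1 0 0 0 0 0
p1 (pos 1,3,5,7,9,11,13,15): XOR of data positions = 0⊕1⊕0⊕0⊕0⊕0⊕0 = 1
p2 (pos 2,3,6,7,10,11,14,15): XOR of data positions = 0⊕0⊕0⊕1⊕0⊕0⊕0 = 1
p4 (pos 4,5,6,7,12,13,14,15): XOR of data positions = 1⊕0⊕0⊕0⊕0⊕0⊕0 = 1
p8 (pos 8,9,10,11,12,13,14,15): XOR of data positions = 0⊕1⊕0⊕0⊕0⊕0⊕0 = 1
Codeword: 110110010100000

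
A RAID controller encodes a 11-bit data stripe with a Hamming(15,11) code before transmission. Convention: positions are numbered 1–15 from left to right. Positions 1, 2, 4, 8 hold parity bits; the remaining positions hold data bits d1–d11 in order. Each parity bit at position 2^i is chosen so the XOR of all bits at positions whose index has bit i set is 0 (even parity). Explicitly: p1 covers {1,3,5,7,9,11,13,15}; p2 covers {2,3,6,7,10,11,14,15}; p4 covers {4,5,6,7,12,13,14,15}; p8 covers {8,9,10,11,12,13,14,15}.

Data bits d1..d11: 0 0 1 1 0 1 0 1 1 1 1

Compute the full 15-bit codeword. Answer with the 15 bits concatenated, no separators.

Place data at non-parity positions: p1 p2 0 p4 0 1 1 p8 0 1 0 1 1 1 1
p1 (pos 1,3,5,7,9,11,13,15): XOR of data positions = 0⊕0⊕1⊕0⊕0⊕1⊕1 = 1
p2 (pos 2,3,6,7,10,11,14,15): XOR of data positions = 0⊕1⊕1⊕1⊕0⊕1⊕1 = 1
p4 (pos 4,5,6,7,12,13,14,15): XOR of data positions = 0⊕1⊕1⊕1⊕1⊕1⊕1 = 0
p8 (pos 8,9,10,11,12,13,14,15): XOR of data positions = 0⊕1⊕0⊕1⊕1⊕1⊕1 = 1
Codeword: 110001110101111

110001110101111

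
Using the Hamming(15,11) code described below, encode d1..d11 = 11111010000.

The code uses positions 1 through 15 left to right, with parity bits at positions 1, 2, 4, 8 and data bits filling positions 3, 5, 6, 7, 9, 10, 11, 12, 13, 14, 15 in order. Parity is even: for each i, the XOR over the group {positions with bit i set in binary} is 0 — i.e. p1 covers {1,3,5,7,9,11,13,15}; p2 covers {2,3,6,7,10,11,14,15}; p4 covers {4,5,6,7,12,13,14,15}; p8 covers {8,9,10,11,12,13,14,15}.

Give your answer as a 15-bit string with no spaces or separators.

101111101010000

Place data at non-parity positions: p1 p2 1 p4 1 1 1 p8 1 0 1 0 0 0 0
p1 (pos 1,3,5,7,9,11,13,15): XOR of data positions = 1⊕1⊕1⊕1⊕1⊕0⊕0 = 1
p2 (pos 2,3,6,7,10,11,14,15): XOR of data positions = 1⊕1⊕1⊕0⊕1⊕0⊕0 = 0
p4 (pos 4,5,6,7,12,13,14,15): XOR of data positions = 1⊕1⊕1⊕0⊕0⊕0⊕0 = 1
p8 (pos 8,9,10,11,12,13,14,15): XOR of data positions = 1⊕0⊕1⊕0⊕0⊕0⊕0 = 0
Codeword: 101111101010000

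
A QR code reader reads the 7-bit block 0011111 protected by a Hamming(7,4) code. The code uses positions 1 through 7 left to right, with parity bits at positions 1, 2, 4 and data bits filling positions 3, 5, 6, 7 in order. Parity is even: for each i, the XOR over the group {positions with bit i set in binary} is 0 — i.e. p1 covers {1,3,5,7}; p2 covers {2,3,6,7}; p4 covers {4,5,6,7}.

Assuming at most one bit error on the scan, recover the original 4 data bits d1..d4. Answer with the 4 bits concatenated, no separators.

0111

s1 (pos 1,3,5,7): 0⊕1⊕1⊕1 = 1
s2 (pos 2,3,6,7): 0⊕1⊕1⊕1 = 1
s4 (pos 4,5,6,7): 1⊕1⊕1⊕1 = 0
Syndrome s4…s1 = 011 → error at position 3.
Flip position 3: 0011111 → 0001111
Read data bits from positions 3,5,6,7: 0111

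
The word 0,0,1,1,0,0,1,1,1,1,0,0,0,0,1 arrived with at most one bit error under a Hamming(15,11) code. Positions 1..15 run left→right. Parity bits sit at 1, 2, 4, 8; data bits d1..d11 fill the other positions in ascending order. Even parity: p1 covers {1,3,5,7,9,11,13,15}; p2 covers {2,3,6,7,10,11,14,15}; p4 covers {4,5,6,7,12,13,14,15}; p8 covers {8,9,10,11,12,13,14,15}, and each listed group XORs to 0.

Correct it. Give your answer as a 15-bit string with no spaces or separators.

001000111100001

s1 (pos 1,3,5,7,9,11,13,15): 0⊕1⊕0⊕1⊕1⊕0⊕0⊕1 = 0
s2 (pos 2,3,6,7,10,11,14,15): 0⊕1⊕0⊕1⊕1⊕0⊕0⊕1 = 0
s4 (pos 4,5,6,7,12,13,14,15): 1⊕0⊕0⊕1⊕0⊕0⊕0⊕1 = 1
s8 (pos 8,9,10,11,12,13,14,15): 1⊕1⊕1⊕0⊕0⊕0⊕0⊕1 = 0
Syndrome s8…s1 = 0100 → error at position 4.
Flip position 4: 001100111100001 → 001000111100001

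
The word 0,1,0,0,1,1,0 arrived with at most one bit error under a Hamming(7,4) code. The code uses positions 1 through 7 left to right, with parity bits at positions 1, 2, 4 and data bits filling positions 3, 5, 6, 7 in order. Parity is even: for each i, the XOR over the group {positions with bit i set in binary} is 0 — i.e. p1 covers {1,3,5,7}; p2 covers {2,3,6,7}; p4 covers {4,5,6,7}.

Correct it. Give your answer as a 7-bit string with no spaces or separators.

s1 (pos 1,3,5,7): 0⊕0⊕1⊕0 = 1
s2 (pos 2,3,6,7): 1⊕0⊕1⊕0 = 0
s4 (pos 4,5,6,7): 0⊕1⊕1⊕0 = 0
Syndrome s4…s1 = 001 → error at position 1.
Flip position 1: 0100110 → 1100110

1100110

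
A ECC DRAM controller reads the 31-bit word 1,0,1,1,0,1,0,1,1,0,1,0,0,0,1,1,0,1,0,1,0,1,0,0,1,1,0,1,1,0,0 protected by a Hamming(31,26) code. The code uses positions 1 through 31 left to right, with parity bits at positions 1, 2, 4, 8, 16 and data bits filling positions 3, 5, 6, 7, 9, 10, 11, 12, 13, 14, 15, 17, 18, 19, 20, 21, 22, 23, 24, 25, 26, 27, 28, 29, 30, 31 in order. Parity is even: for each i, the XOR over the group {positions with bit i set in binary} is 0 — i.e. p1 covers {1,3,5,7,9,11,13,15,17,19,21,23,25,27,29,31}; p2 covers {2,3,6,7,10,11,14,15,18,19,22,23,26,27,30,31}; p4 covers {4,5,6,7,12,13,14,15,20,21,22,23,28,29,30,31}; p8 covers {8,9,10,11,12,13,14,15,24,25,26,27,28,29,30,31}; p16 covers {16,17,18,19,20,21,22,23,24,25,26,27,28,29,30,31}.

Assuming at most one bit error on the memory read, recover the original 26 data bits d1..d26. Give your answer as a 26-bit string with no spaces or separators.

10111010001010101001101100

s1 (pos 1,3,5,7,9,11,13,15,17,19,21,23,25,27,29,31): 1⊕1⊕0⊕0⊕1⊕1⊕0⊕1⊕0⊕0⊕0⊕0⊕1⊕0⊕1⊕0 = 1
s2 (pos 2,3,6,7,10,11,14,15,18,19,22,23,26,27,30,31): 0⊕1⊕1⊕0⊕0⊕1⊕0⊕1⊕1⊕0⊕1⊕0⊕1⊕0⊕0⊕0 = 1
s4 (pos 4,5,6,7,12,13,14,15,20,21,22,23,28,29,30,31): 1⊕0⊕1⊕0⊕0⊕0⊕0⊕1⊕1⊕0⊕1⊕0⊕1⊕1⊕0⊕0 = 1
s8 (pos 8,9,10,11,12,13,14,15,24,25,26,27,28,29,30,31): 1⊕1⊕0⊕1⊕0⊕0⊕0⊕1⊕0⊕1⊕1⊕0⊕1⊕1⊕0⊕0 = 0
s16 (pos 16,17,18,19,20,21,22,23,24,25,26,27,28,29,30,31): 1⊕0⊕1⊕0⊕1⊕0⊕1⊕0⊕0⊕1⊕1⊕0⊕1⊕1⊕0⊕0 = 0
Syndrome s16…s1 = 00111 → error at position 7.
Flip position 7: 1011010110100011010101001101100 → 1011011110100011010101001101100
Read data bits from positions 3,5,6,7,9,10,11,12,13,14,15,17,18,19,20,21,22,23,24,25,26,27,28,29,30,31: 10111010001010101001101100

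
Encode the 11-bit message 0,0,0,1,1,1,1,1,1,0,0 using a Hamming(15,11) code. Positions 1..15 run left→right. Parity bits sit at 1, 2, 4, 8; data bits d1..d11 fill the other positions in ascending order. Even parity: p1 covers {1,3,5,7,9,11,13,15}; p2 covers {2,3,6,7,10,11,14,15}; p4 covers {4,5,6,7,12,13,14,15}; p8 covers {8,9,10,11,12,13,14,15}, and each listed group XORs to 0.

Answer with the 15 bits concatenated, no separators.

Place data at non-parity positions: p1 p2 0 p4 0 0 1 p8 1 1 1 1 1 0 0
p1 (pos 1,3,5,7,9,11,13,15): XOR of data positions = 0⊕0⊕1⊕1⊕1⊕1⊕0 = 0
p2 (pos 2,3,6,7,10,11,14,15): XOR of data positions = 0⊕0⊕1⊕1⊕1⊕0⊕0 = 1
p4 (pos 4,5,6,7,12,13,14,15): XOR of data positions = 0⊕0⊕1⊕1⊕1⊕0⊕0 = 1
p8 (pos 8,9,10,11,12,13,14,15): XOR of data positions = 1⊕1⊕1⊕1⊕1⊕0⊕0 = 1
Codeword: 010100111111100

010100111111100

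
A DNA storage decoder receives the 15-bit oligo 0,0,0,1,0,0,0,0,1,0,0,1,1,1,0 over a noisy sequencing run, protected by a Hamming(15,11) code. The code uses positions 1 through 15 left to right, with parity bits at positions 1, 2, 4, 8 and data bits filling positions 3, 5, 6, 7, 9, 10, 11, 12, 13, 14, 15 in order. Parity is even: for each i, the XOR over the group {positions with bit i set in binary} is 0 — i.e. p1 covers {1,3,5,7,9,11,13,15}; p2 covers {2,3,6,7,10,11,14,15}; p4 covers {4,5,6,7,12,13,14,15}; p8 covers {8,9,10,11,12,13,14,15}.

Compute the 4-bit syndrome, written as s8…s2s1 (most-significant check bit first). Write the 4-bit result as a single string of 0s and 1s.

s1 (pos 1,3,5,7,9,11,13,15): 0⊕0⊕0⊕0⊕1⊕0⊕1⊕0 = 0
s2 (pos 2,3,6,7,10,11,14,15): 0⊕0⊕0⊕0⊕0⊕0⊕1⊕0 = 1
s4 (pos 4,5,6,7,12,13,14,15): 1⊕0⊕0⊕0⊕1⊕1⊕1⊕0 = 0
s8 (pos 8,9,10,11,12,13,14,15): 0⊕1⊕0⊕0⊕1⊕1⊕1⊕0 = 0
Syndrome s8…s1 = 0010 → error at position 2.

0010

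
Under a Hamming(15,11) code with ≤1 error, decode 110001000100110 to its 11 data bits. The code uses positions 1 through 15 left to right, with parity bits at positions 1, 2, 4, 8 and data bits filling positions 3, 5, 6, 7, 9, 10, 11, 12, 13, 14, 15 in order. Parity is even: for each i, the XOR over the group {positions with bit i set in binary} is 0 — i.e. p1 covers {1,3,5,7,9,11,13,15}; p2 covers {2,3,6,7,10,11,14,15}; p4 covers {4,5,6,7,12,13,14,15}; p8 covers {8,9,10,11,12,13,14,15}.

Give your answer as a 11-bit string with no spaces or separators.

s1 (pos 1,3,5,7,9,11,13,15): 1⊕0⊕0⊕0⊕0⊕0⊕1⊕0 = 0
s2 (pos 2,3,6,7,10,11,14,15): 1⊕0⊕1⊕0⊕1⊕0⊕1⊕0 = 0
s4 (pos 4,5,6,7,12,13,14,15): 0⊕0⊕1⊕0⊕0⊕1⊕1⊕0 = 1
s8 (pos 8,9,10,11,12,13,14,15): 0⊕0⊕1⊕0⊕0⊕1⊕1⊕0 = 1
Syndrome s8…s1 = 1100 → error at position 12.
Flip position 12: 110001000100110 → 110001000101110
Read data bits from positions 3,5,6,7,9,10,11,12,13,14,15: 00100101110

00100101110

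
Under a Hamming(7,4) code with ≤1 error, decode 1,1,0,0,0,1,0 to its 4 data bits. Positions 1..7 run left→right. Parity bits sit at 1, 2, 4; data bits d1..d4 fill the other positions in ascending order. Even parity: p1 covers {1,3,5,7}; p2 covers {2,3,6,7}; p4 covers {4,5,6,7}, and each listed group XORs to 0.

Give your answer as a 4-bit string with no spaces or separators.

s1 (pos 1,3,5,7): 1⊕0⊕0⊕0 = 1
s2 (pos 2,3,6,7): 1⊕0⊕1⊕0 = 0
s4 (pos 4,5,6,7): 0⊕0⊕1⊕0 = 1
Syndrome s4…s1 = 101 → error at position 5.
Flip position 5: 1100010 → 1100110
Read data bits from positions 3,5,6,7: 0110

0110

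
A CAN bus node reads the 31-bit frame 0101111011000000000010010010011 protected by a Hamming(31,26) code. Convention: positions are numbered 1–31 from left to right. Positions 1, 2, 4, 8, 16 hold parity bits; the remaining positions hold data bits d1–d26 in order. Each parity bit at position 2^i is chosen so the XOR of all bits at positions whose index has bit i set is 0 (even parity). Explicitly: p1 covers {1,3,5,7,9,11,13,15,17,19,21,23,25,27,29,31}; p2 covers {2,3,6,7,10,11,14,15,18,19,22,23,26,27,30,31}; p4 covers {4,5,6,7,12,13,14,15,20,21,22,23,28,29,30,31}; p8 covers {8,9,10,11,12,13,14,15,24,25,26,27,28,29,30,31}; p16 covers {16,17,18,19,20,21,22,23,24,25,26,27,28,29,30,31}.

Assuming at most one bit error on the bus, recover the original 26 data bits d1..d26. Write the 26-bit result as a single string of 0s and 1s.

s1 (pos 1,3,5,7,9,11,13,15,17,19,21,23,25,27,29,31): 0⊕0⊕1⊕1⊕1⊕0⊕0⊕0⊕0⊕0⊕1⊕0⊕0⊕1⊕0⊕1 = 0
s2 (pos 2,3,6,7,10,11,14,15,18,19,22,23,26,27,30,31): 1⊕0⊕1⊕1⊕1⊕0⊕0⊕0⊕0⊕0⊕0⊕0⊕0⊕1⊕1⊕1 = 1
s4 (pos 4,5,6,7,12,13,14,15,20,21,22,23,28,29,30,31): 1⊕1⊕1⊕1⊕0⊕0⊕0⊕0⊕0⊕1⊕0⊕0⊕0⊕0⊕1⊕1 = 1
s8 (pos 8,9,10,11,12,13,14,15,24,25,26,27,28,29,30,31): 0⊕1⊕1⊕0⊕0⊕0⊕0⊕0⊕1⊕0⊕0⊕1⊕0⊕0⊕1⊕1 = 0
s16 (pos 16,17,18,19,20,21,22,23,24,25,26,27,28,29,30,31): 0⊕0⊕0⊕0⊕0⊕1⊕0⊕0⊕1⊕0⊕0⊕1⊕0⊕0⊕1⊕1 = 1
Syndrome s16…s1 = 10110 → error at position 22.
Flip position 22: 0101111011000000000010010010011 → 0101111011000000000011010010011
Read data bits from positions 3,5,6,7,9,10,11,12,13,14,15,17,18,19,20,21,22,23,24,25,26,27,28,29,30,31: 01111100000000011010010011

01111100000000011010010011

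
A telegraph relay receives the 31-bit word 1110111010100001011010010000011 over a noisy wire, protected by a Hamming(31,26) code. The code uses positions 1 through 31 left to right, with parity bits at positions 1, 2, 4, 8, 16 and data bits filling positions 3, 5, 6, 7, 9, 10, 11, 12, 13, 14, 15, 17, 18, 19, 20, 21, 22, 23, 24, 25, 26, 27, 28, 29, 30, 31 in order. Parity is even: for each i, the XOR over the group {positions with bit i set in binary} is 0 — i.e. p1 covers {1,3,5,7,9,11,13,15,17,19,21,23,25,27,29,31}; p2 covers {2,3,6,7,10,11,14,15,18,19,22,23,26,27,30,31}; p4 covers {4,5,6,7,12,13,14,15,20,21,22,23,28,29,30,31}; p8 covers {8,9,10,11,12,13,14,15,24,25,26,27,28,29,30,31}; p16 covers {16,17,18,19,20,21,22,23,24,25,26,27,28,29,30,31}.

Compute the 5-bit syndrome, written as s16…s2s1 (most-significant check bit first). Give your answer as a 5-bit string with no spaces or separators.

s1 (pos 1,3,5,7,9,11,13,15,17,19,21,23,25,27,29,31): 1⊕1⊕1⊕1⊕1⊕1⊕0⊕0⊕0⊕1⊕1⊕0⊕0⊕0⊕0⊕1 = 1
s2 (pos 2,3,6,7,10,11,14,15,18,19,22,23,26,27,30,31): 1⊕1⊕1⊕1⊕0⊕1⊕0⊕0⊕1⊕1⊕0⊕0⊕0⊕0⊕1⊕1 = 1
s4 (pos 4,5,6,7,12,13,14,15,20,21,22,23,28,29,30,31): 0⊕1⊕1⊕1⊕0⊕0⊕0⊕0⊕0⊕1⊕0⊕0⊕0⊕0⊕1⊕1 = 0
s8 (pos 8,9,10,11,12,13,14,15,24,25,26,27,28,29,30,31): 0⊕1⊕0⊕1⊕0⊕0⊕0⊕0⊕1⊕0⊕0⊕0⊕0⊕0⊕1⊕1 = 1
s16 (pos 16,17,18,19,20,21,22,23,24,25,26,27,28,29,30,31): 1⊕0⊕1⊕1⊕0⊕1⊕0⊕0⊕1⊕0⊕0⊕0⊕0⊕0⊕1⊕1 = 1
Syndrome s16…s1 = 11011 → error at position 27.

11011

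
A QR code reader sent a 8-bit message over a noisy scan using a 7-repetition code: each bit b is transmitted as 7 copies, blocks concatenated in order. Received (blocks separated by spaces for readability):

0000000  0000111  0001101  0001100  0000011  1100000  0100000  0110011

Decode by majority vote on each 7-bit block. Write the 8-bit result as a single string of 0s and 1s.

00000001

Block 1 (0000000): 0 ones → 0
Block 2 (0000111): 3 ones → 0
Block 3 (0001101): 3 ones → 0
Block 4 (0001100): 2 ones → 0
Block 5 (0000011): 2 ones → 0
Block 6 (1100000): 2 ones → 0
Block 7 (0100000): 1 one → 0
Block 8 (0110011): 4 ones → 1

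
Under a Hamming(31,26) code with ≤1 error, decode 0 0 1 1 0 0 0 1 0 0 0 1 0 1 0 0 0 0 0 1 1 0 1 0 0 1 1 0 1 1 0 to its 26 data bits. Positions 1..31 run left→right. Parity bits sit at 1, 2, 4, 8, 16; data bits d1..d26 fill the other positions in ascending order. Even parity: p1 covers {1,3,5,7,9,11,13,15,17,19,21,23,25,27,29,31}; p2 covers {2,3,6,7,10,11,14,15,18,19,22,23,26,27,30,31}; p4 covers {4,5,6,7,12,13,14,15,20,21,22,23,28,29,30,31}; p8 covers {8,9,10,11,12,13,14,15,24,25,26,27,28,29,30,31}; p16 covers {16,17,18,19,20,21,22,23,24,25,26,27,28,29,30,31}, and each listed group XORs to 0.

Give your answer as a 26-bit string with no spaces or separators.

s1 (pos 1,3,5,7,9,11,13,15,17,19,21,23,25,27,29,31): 0⊕1⊕0⊕0⊕0⊕0⊕0⊕0⊕0⊕0⊕1⊕1⊕0⊕1⊕1⊕0 = 1
s2 (pos 2,3,6,7,10,11,14,15,18,19,22,23,26,27,30,31): 0⊕1⊕0⊕0⊕0⊕0⊕1⊕0⊕0⊕0⊕0⊕1⊕1⊕1⊕1⊕0 = 0
s4 (pos 4,5,6,7,12,13,14,15,20,21,22,23,28,29,30,31): 1⊕0⊕0⊕0⊕1⊕0⊕1⊕0⊕1⊕1⊕0⊕1⊕0⊕1⊕1⊕0 = 0
s8 (pos 8,9,10,11,12,13,14,15,24,25,26,27,28,29,30,31): 1⊕0⊕0⊕0⊕1⊕0⊕1⊕0⊕0⊕0⊕1⊕1⊕0⊕1⊕1⊕0 = 1
s16 (pos 16,17,18,19,20,21,22,23,24,25,26,27,28,29,30,31): 0⊕0⊕0⊕0⊕1⊕1⊕0⊕1⊕0⊕0⊕1⊕1⊕0⊕1⊕1⊕0 = 1
Syndrome s16…s1 = 11001 → error at position 25.
Flip position 25: 0011000100010100000110100110110 → 0011000100010100000110101110110
Read data bits from positions 3,5,6,7,9,10,11,12,13,14,15,17,18,19,20,21,22,23,24,25,26,27,28,29,30,31: 10000001010000110101110110

10000001010000110101110110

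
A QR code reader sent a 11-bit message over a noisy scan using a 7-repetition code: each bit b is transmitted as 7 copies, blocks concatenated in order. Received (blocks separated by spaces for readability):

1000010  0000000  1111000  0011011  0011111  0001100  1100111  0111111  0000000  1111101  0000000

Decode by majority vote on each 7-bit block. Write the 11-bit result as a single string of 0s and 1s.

00111011010

Block 1 (1000010): 2 ones → 0
Block 2 (0000000): 0 ones → 0
Block 3 (1111000): 4 ones → 1
Block 4 (0011011): 4 ones → 1
Block 5 (0011111): 5 ones → 1
Block 6 (0001100): 2 ones → 0
Block 7 (1100111): 5 ones → 1
Block 8 (0111111): 6 ones → 1
Block 9 (0000000): 0 ones → 0
Block 10 (1111101): 6 ones → 1
Block 11 (0000000): 0 ones → 0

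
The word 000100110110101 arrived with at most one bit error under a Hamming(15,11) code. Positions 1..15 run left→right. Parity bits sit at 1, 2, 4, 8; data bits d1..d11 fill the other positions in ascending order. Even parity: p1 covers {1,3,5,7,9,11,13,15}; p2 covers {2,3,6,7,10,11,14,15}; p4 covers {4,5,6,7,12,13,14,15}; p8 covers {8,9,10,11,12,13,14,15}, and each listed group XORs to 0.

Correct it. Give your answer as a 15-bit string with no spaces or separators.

s1 (pos 1,3,5,7,9,11,13,15): 0⊕0⊕0⊕1⊕0⊕1⊕1⊕1 = 0
s2 (pos 2,3,6,7,10,11,14,15): 0⊕0⊕0⊕1⊕1⊕1⊕0⊕1 = 0
s4 (pos 4,5,6,7,12,13,14,15): 1⊕0⊕0⊕1⊕0⊕1⊕0⊕1 = 0
s8 (pos 8,9,10,11,12,13,14,15): 1⊕0⊕1⊕1⊕0⊕1⊕0⊕1 = 1
Syndrome s8…s1 = 1000 → error at position 8.
Flip position 8: 000100110110101 → 000100100110101

000100100110101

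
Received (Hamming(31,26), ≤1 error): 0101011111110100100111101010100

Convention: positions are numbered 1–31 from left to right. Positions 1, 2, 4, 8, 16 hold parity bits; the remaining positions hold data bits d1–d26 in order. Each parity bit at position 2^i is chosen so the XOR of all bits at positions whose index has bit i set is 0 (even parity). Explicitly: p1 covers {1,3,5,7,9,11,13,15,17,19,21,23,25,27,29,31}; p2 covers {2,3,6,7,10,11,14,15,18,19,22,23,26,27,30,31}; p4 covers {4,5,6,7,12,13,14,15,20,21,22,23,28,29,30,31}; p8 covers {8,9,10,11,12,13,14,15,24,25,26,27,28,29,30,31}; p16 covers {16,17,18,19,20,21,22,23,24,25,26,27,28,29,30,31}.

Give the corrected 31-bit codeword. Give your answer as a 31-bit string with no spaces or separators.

s1 (pos 1,3,5,7,9,11,13,15,17,19,21,23,25,27,29,31): 0⊕0⊕0⊕1⊕1⊕1⊕0⊕0⊕1⊕0⊕1⊕1⊕1⊕1⊕1⊕0 = 1
s2 (pos 2,3,6,7,10,11,14,15,18,19,22,23,26,27,30,31): 1⊕0⊕1⊕1⊕1⊕1⊕1⊕0⊕0⊕0⊕1⊕1⊕0⊕1⊕0⊕0 = 1
s4 (pos 4,5,6,7,12,13,14,15,20,21,22,23,28,29,30,31): 1⊕0⊕1⊕1⊕1⊕0⊕1⊕0⊕1⊕1⊕1⊕1⊕0⊕1⊕0⊕0 = 0
s8 (pos 8,9,10,11,12,13,14,15,24,25,26,27,28,29,30,31): 1⊕1⊕1⊕1⊕1⊕0⊕1⊕0⊕0⊕1⊕0⊕1⊕0⊕1⊕0⊕0 = 1
s16 (pos 16,17,18,19,20,21,22,23,24,25,26,27,28,29,30,31): 0⊕1⊕0⊕0⊕1⊕1⊕1⊕1⊕0⊕1⊕0⊕1⊕0⊕1⊕0⊕0 = 0
Syndrome s16…s1 = 01011 → error at position 11.
Flip position 11: 0101011111110100100111101010100 → 0101011111010100100111101010100

0101011111010100100111101010100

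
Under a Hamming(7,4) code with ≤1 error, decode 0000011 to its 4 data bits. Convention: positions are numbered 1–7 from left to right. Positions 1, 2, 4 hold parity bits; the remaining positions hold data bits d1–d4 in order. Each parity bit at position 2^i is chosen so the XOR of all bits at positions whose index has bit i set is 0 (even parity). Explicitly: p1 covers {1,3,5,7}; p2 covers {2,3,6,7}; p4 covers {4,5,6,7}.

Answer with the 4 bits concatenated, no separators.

0011

s1 (pos 1,3,5,7): 0⊕0⊕0⊕1 = 1
s2 (pos 2,3,6,7): 0⊕0⊕1⊕1 = 0
s4 (pos 4,5,6,7): 0⊕0⊕1⊕1 = 0
Syndrome s4…s1 = 001 → error at position 1.
Flip position 1: 0000011 → 1000011
Read data bits from positions 3,5,6,7: 0011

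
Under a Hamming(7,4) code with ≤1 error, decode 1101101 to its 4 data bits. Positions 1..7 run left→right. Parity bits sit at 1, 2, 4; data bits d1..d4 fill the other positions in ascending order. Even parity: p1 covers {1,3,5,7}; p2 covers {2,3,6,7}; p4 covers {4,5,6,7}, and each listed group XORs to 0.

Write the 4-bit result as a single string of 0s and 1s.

0001

s1 (pos 1,3,5,7): 1⊕0⊕1⊕1 = 1
s2 (pos 2,3,6,7): 1⊕0⊕0⊕1 = 0
s4 (pos 4,5,6,7): 1⊕1⊕0⊕1 = 1
Syndrome s4…s1 = 101 → error at position 5.
Flip position 5: 1101101 → 1101001
Read data bits from positions 3,5,6,7: 0001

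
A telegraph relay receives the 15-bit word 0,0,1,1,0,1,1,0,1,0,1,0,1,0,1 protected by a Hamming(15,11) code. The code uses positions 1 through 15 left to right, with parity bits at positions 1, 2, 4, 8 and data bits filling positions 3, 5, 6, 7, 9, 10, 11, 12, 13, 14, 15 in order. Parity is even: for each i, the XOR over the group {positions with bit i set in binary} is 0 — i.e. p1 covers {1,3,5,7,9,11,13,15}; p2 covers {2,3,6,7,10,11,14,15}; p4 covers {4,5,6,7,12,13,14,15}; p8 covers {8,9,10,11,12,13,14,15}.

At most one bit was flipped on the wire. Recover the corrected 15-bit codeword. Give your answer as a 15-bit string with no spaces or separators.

001100101010101

s1 (pos 1,3,5,7,9,11,13,15): 0⊕1⊕0⊕1⊕1⊕1⊕1⊕1 = 0
s2 (pos 2,3,6,7,10,11,14,15): 0⊕1⊕1⊕1⊕0⊕1⊕0⊕1 = 1
s4 (pos 4,5,6,7,12,13,14,15): 1⊕0⊕1⊕1⊕0⊕1⊕0⊕1 = 1
s8 (pos 8,9,10,11,12,13,14,15): 0⊕1⊕0⊕1⊕0⊕1⊕0⊕1 = 0
Syndrome s8…s1 = 0110 → error at position 6.
Flip position 6: 001101101010101 → 001100101010101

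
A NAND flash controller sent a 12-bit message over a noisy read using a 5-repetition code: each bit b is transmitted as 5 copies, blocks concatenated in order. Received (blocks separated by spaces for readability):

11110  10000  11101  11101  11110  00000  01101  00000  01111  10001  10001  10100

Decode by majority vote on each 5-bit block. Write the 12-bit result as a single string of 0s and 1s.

101110101000

Block 1 (11110): 4 ones → 1
Block 2 (10000): 1 one → 0
Block 3 (11101): 4 ones → 1
Block 4 (11101): 4 ones → 1
Block 5 (11110): 4 ones → 1
Block 6 (00000): 0 ones → 0
Block 7 (01101): 3 ones → 1
Block 8 (00000): 0 ones → 0
Block 9 (01111): 4 ones → 1
Block 10 (10001): 2 ones → 0
Block 11 (10001): 2 ones → 0
Block 12 (10100): 2 ones → 0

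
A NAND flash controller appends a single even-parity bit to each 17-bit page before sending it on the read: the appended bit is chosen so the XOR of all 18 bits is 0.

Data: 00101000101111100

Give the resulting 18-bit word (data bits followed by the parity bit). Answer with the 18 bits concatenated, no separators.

XOR of the 17 data bits: 0⊕0⊕1⊕0⊕1⊕0⊕0⊕0⊕1⊕0⊕1⊕1⊕1⊕1⊕1⊕0⊕0 = 0
Parity bit = 0 (so all 18 bits XOR to 0).

001010001011111000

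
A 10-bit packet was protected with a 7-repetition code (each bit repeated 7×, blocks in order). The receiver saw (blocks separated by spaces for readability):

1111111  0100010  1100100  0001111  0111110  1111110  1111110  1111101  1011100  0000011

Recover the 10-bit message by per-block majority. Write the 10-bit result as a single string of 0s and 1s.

Block 1 (1111111): 7 ones → 1
Block 2 (0100010): 2 ones → 0
Block 3 (1100100): 3 ones → 0
Block 4 (0001111): 4 ones → 1
Block 5 (0111110): 5 ones → 1
Block 6 (1111110): 6 ones → 1
Block 7 (1111110): 6 ones → 1
Block 8 (1111101): 6 ones → 1
Block 9 (1011100): 4 ones → 1
Block 10 (0000011): 2 ones → 0

1001111110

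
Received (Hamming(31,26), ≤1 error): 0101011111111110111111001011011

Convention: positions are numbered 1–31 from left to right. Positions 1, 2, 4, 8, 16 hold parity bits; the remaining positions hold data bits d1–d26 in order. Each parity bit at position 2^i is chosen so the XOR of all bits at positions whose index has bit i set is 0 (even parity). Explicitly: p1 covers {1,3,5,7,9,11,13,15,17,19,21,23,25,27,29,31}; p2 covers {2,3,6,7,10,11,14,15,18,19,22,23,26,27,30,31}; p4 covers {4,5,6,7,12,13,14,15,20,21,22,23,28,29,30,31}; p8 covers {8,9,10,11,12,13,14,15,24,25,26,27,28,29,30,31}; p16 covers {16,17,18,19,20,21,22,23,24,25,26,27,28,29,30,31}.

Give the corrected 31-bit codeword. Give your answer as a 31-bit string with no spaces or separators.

0101011111111110111111001011010

s1 (pos 1,3,5,7,9,11,13,15,17,19,21,23,25,27,29,31): 0⊕0⊕0⊕1⊕1⊕1⊕1⊕1⊕1⊕1⊕1⊕0⊕1⊕1⊕0⊕1 = 1
s2 (pos 2,3,6,7,10,11,14,15,18,19,22,23,26,27,30,31): 1⊕0⊕1⊕1⊕1⊕1⊕1⊕1⊕1⊕1⊕1⊕0⊕0⊕1⊕1⊕1 = 1
s4 (pos 4,5,6,7,12,13,14,15,20,21,22,23,28,29,30,31): 1⊕0⊕1⊕1⊕1⊕1⊕1⊕1⊕1⊕1⊕1⊕0⊕1⊕0⊕1⊕1 = 1
s8 (pos 8,9,10,11,12,13,14,15,24,25,26,27,28,29,30,31): 1⊕1⊕1⊕1⊕1⊕1⊕1⊕1⊕0⊕1⊕0⊕1⊕1⊕0⊕1⊕1 = 1
s16 (pos 16,17,18,19,20,21,22,23,24,25,26,27,28,29,30,31): 0⊕1⊕1⊕1⊕1⊕1⊕1⊕0⊕0⊕1⊕0⊕1⊕1⊕0⊕1⊕1 = 1
Syndrome s16…s1 = 11111 → error at position 31.
Flip position 31: 0101011111111110111111001011011 → 0101011111111110111111001011010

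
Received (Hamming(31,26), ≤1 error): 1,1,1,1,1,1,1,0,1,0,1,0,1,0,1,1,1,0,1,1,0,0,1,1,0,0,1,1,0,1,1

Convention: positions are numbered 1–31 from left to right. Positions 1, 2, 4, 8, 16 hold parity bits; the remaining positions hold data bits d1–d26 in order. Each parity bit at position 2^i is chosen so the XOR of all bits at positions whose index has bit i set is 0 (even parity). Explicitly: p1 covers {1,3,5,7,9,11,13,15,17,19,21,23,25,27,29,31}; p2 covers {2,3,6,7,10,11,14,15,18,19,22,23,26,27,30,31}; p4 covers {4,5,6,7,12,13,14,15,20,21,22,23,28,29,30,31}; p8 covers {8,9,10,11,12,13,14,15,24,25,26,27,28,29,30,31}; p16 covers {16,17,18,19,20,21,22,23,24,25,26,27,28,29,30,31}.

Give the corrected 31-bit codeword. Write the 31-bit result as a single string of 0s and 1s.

1111111010101001101100110011011

s1 (pos 1,3,5,7,9,11,13,15,17,19,21,23,25,27,29,31): 1⊕1⊕1⊕1⊕1⊕1⊕1⊕1⊕1⊕1⊕0⊕1⊕0⊕1⊕0⊕1 = 1
s2 (pos 2,3,6,7,10,11,14,15,18,19,22,23,26,27,30,31): 1⊕1⊕1⊕1⊕0⊕1⊕0⊕1⊕0⊕1⊕0⊕1⊕0⊕1⊕1⊕1 = 1
s4 (pos 4,5,6,7,12,13,14,15,20,21,22,23,28,29,30,31): 1⊕1⊕1⊕1⊕0⊕1⊕0⊕1⊕1⊕0⊕0⊕1⊕1⊕0⊕1⊕1 = 1
s8 (pos 8,9,10,11,12,13,14,15,24,25,26,27,28,29,30,31): 0⊕1⊕0⊕1⊕0⊕1⊕0⊕1⊕1⊕0⊕0⊕1⊕1⊕0⊕1⊕1 = 1
s16 (pos 16,17,18,19,20,21,22,23,24,25,26,27,28,29,30,31): 1⊕1⊕0⊕1⊕1⊕0⊕0⊕1⊕1⊕0⊕0⊕1⊕1⊕0⊕1⊕1 = 0
Syndrome s16…s1 = 01111 → error at position 15.
Flip position 15: 1111111010101011101100110011011 → 1111111010101001101100110011011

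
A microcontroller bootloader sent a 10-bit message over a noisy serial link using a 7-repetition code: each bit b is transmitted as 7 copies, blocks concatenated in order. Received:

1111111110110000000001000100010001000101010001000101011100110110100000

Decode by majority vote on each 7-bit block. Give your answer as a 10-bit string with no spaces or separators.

Block 1 (1111111): 7 ones → 1
Block 2 (1101100): 4 ones → 1
Block 3 (0000000): 0 ones → 0
Block 4 (1000100): 2 ones → 0
Block 5 (0100010): 2 ones → 0
Block 6 (0010101): 3 ones → 0
Block 7 (0001000): 1 one → 0
Block 8 (1010111): 5 ones → 1
Block 9 (0011011): 4 ones → 1
Block 10 (0100000): 1 one → 0

1100000110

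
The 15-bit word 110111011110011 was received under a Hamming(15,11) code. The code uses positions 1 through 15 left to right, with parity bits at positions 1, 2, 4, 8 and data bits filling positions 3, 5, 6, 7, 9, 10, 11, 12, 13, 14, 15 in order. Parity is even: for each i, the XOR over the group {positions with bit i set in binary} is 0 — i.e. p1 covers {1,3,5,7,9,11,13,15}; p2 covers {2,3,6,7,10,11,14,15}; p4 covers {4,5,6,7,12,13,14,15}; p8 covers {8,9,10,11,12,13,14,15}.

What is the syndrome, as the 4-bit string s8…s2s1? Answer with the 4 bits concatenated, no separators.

s1 (pos 1,3,5,7,9,11,13,15): 1⊕0⊕1⊕0⊕1⊕1⊕0⊕1 = 1
s2 (pos 2,3,6,7,10,11,14,15): 1⊕0⊕1⊕0⊕1⊕1⊕1⊕1 = 0
s4 (pos 4,5,6,7,12,13,14,15): 1⊕1⊕1⊕0⊕0⊕0⊕1⊕1 = 1
s8 (pos 8,9,10,11,12,13,14,15): 1⊕1⊕1⊕1⊕0⊕0⊕1⊕1 = 0
Syndrome s8…s1 = 0101 → error at position 5.

0101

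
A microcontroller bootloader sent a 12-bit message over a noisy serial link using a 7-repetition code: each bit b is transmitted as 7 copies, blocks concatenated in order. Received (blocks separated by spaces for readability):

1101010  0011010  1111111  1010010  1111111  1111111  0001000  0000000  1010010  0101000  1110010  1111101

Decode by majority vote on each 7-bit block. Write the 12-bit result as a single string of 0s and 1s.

101011000011

Block 1 (1101010): 4 ones → 1
Block 2 (0011010): 3 ones → 0
Block 3 (1111111): 7 ones → 1
Block 4 (1010010): 3 ones → 0
Block 5 (1111111): 7 ones → 1
Block 6 (1111111): 7 ones → 1
Block 7 (0001000): 1 one → 0
Block 8 (0000000): 0 ones → 0
Block 9 (1010010): 3 ones → 0
Block 10 (0101000): 2 ones → 0
Block 11 (1110010): 4 ones → 1
Block 12 (1111101): 6 ones → 1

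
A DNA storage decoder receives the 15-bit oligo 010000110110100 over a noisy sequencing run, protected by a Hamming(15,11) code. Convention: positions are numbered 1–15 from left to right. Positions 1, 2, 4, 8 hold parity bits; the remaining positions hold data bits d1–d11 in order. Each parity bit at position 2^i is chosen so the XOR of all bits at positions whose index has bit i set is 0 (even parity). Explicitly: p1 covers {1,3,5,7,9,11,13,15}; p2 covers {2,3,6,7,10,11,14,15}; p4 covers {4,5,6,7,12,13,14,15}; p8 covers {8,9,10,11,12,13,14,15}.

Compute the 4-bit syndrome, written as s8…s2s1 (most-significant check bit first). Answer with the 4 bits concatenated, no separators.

s1 (pos 1,3,5,7,9,11,13,15): 0⊕0⊕0⊕1⊕0⊕1⊕1⊕0 = 1
s2 (pos 2,3,6,7,10,11,14,15): 1⊕0⊕0⊕1⊕1⊕1⊕0⊕0 = 0
s4 (pos 4,5,6,7,12,13,14,15): 0⊕0⊕0⊕1⊕0⊕1⊕0⊕0 = 0
s8 (pos 8,9,10,11,12,13,14,15): 1⊕0⊕1⊕1⊕0⊕1⊕0⊕0 = 0
Syndrome s8…s1 = 0001 → error at position 1.

0001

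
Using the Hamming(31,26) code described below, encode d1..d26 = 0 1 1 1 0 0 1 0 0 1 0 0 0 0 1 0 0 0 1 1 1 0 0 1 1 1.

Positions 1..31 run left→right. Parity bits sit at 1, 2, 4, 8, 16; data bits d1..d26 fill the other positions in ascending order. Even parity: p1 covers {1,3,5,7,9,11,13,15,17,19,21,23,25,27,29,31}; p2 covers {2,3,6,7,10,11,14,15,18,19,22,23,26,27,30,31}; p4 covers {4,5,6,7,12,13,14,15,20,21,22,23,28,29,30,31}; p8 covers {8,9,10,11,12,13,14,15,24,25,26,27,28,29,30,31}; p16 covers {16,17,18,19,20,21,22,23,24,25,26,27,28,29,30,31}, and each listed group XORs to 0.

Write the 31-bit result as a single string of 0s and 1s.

0100111000100101000100011100111

Place data at non-parity positions: p1 p2 0 p4 1 1 1 p8 0 0 1 0 0 1 0 p16 0 0 0 1 0 0 0 1 1 1 0 0 1 1 1
p1 (pos 1,3,5,7,9,11,13,15,17,19,21,23,25,27,29,31): XOR of data positions = 0⊕1⊕1⊕0⊕1⊕0⊕0⊕0⊕0⊕0⊕0⊕1⊕0⊕1⊕1 = 0
p2 (pos 2,3,6,7,10,11,14,15,18,19,22,23,26,27,30,31): XOR of data positions = 0⊕1⊕1⊕0⊕1⊕1⊕0⊕0⊕0⊕0⊕0⊕1⊕0⊕1⊕1 = 1
p4 (pos 4,5,6,7,12,13,14,15,20,21,22,23,28,29,30,31): XOR of data positions = 1⊕1⊕1⊕0⊕0⊕1⊕0⊕1⊕0⊕0⊕0⊕0⊕1⊕1⊕1 = 0
p8 (pos 8,9,10,11,12,13,14,15,24,25,26,27,28,29,30,31): XOR of data positions = 0⊕0⊕1⊕0⊕0⊕1⊕0⊕1⊕1⊕1⊕0⊕0⊕1⊕1⊕1 = 0
p16 (pos 16,17,18,19,20,21,22,23,24,25,26,27,28,29,30,31): XOR of data positions = 0⊕0⊕0⊕1⊕0⊕0⊕0⊕1⊕1⊕1⊕0⊕0⊕1⊕1⊕1 = 1
Codeword: 0100111000100101000100011100111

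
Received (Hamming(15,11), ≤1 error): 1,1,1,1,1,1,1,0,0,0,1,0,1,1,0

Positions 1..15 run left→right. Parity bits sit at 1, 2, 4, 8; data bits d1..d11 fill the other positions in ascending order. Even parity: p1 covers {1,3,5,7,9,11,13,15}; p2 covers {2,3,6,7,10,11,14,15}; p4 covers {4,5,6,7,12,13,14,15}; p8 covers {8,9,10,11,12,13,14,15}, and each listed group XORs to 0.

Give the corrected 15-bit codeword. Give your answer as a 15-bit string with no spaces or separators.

s1 (pos 1,3,5,7,9,11,13,15): 1⊕1⊕1⊕1⊕0⊕1⊕1⊕0 = 0
s2 (pos 2,3,6,7,10,11,14,15): 1⊕1⊕1⊕1⊕0⊕1⊕1⊕0 = 0
s4 (pos 4,5,6,7,12,13,14,15): 1⊕1⊕1⊕1⊕0⊕1⊕1⊕0 = 0
s8 (pos 8,9,10,11,12,13,14,15): 0⊕0⊕0⊕1⊕0⊕1⊕1⊕0 = 1
Syndrome s8…s1 = 1000 → error at position 8.
Flip position 8: 111111100010110 → 111111110010110

111111110010110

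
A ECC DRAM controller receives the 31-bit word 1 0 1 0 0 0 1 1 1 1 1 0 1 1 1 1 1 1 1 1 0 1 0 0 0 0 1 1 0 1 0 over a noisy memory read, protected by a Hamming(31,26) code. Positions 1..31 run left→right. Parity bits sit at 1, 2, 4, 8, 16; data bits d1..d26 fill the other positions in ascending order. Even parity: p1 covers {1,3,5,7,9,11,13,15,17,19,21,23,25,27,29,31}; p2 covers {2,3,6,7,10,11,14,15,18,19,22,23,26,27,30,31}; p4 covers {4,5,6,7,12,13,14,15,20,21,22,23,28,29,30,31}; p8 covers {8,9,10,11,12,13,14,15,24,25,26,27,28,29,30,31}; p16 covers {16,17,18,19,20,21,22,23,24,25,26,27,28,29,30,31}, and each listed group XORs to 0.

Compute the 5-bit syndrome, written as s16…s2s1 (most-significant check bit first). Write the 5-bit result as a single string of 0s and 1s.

s1 (pos 1,3,5,7,9,11,13,15,17,19,21,23,25,27,29,31): 1⊕1⊕0⊕1⊕1⊕1⊕1⊕1⊕1⊕1⊕0⊕0⊕0⊕1⊕0⊕0 = 0
s2 (pos 2,3,6,7,10,11,14,15,18,19,22,23,26,27,30,31): 0⊕1⊕0⊕1⊕1⊕1⊕1⊕1⊕1⊕1⊕1⊕0⊕0⊕1⊕1⊕0 = 1
s4 (pos 4,5,6,7,12,13,14,15,20,21,22,23,28,29,30,31): 0⊕0⊕0⊕1⊕0⊕1⊕1⊕1⊕1⊕0⊕1⊕0⊕1⊕0⊕1⊕0 = 0
s8 (pos 8,9,10,11,12,13,14,15,24,25,26,27,28,29,30,31): 1⊕1⊕1⊕1⊕0⊕1⊕1⊕1⊕0⊕0⊕0⊕1⊕1⊕0⊕1⊕0 = 0
s16 (pos 16,17,18,19,20,21,22,23,24,25,26,27,28,29,30,31): 1⊕1⊕1⊕1⊕1⊕0⊕1⊕0⊕0⊕0⊕0⊕1⊕1⊕0⊕1⊕0 = 1
Syndrome s16…s1 = 10010 → error at position 18.

10010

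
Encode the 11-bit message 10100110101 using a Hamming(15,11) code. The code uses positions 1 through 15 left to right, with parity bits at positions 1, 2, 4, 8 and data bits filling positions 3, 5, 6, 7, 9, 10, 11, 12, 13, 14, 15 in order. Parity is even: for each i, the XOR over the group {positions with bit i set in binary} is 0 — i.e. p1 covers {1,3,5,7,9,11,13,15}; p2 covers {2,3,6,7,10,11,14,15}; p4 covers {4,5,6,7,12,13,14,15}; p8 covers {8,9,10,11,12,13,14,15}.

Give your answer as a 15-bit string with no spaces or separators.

011101000110101

Place data at non-parity positions: p1 p2 1 p4 0 1 0 p8 0 1 1 0 1 0 1
p1 (pos 1,3,5,7,9,11,13,15): XOR of data positions = 1⊕0⊕0⊕0⊕1⊕1⊕1 = 0
p2 (pos 2,3,6,7,10,11,14,15): XOR of data positions = 1⊕1⊕0⊕1⊕1⊕0⊕1 = 1
p4 (pos 4,5,6,7,12,13,14,15): XOR of data positions = 0⊕1⊕0⊕0⊕1⊕0⊕1 = 1
p8 (pos 8,9,10,11,12,13,14,15): XOR of data positions = 0⊕1⊕1⊕0⊕1⊕0⊕1 = 0
Codeword: 011101000110101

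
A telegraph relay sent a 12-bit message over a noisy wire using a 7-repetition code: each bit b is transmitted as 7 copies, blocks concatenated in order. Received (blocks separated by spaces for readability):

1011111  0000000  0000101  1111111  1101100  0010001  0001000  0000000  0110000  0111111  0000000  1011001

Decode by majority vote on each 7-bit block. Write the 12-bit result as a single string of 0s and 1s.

100110000101

Block 1 (1011111): 6 ones → 1
Block 2 (0000000): 0 ones → 0
Block 3 (0000101): 2 ones → 0
Block 4 (1111111): 7 ones → 1
Block 5 (1101100): 4 ones → 1
Block 6 (0010001): 2 ones → 0
Block 7 (0001000): 1 one → 0
Block 8 (0000000): 0 ones → 0
Block 9 (0110000): 2 ones → 0
Block 10 (0111111): 6 ones → 1
Block 11 (0000000): 0 ones → 0
Block 12 (1011001): 4 ones → 1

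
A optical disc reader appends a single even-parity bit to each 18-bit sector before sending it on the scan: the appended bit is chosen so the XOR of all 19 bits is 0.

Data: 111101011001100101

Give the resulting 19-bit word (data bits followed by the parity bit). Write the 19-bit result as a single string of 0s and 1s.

XOR of the 18 data bits: 1⊕1⊕1⊕1⊕0⊕1⊕0⊕1⊕1⊕0⊕0⊕1⊕1⊕0⊕0⊕1⊕0⊕1 = 1
Parity bit = 1 (so all 19 bits XOR to 0).

1111010110011001011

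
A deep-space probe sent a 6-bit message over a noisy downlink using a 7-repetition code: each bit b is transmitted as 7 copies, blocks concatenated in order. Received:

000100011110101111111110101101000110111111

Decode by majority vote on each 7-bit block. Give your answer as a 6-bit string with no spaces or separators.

Block 1 (0001000): 1 one → 0
Block 2 (1111010): 5 ones → 1
Block 3 (1111111): 7 ones → 1
Block 4 (1101011): 5 ones → 1
Block 5 (0100011): 3 ones → 0
Block 6 (0111111): 6 ones → 1

011101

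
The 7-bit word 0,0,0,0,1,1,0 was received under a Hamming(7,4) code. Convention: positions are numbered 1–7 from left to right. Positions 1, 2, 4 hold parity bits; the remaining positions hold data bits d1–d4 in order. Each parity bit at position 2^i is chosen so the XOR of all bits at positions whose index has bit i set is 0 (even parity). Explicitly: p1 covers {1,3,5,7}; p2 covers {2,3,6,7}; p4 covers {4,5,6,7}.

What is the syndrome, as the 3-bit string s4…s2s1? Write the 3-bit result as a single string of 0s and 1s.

011

s1 (pos 1,3,5,7): 0⊕0⊕1⊕0 = 1
s2 (pos 2,3,6,7): 0⊕0⊕1⊕0 = 1
s4 (pos 4,5,6,7): 0⊕1⊕1⊕0 = 0
Syndrome s4…s1 = 011 → error at position 3.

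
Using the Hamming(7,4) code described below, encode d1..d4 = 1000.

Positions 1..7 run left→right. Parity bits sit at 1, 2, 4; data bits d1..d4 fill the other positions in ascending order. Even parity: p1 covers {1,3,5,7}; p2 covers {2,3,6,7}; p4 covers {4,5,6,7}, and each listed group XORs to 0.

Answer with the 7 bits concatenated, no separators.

1110000

Place data at non-parity positions: p1 p2 1 p4 0 0 0
p1 (pos 1,3,5,7): XOR of data positions = 1⊕0⊕0 = 1
p2 (pos 2,3,6,7): XOR of data positions = 1⊕0⊕0 = 1
p4 (pos 4,5,6,7): XOR of data positions = 0⊕0⊕0 = 0
Codeword: 1110000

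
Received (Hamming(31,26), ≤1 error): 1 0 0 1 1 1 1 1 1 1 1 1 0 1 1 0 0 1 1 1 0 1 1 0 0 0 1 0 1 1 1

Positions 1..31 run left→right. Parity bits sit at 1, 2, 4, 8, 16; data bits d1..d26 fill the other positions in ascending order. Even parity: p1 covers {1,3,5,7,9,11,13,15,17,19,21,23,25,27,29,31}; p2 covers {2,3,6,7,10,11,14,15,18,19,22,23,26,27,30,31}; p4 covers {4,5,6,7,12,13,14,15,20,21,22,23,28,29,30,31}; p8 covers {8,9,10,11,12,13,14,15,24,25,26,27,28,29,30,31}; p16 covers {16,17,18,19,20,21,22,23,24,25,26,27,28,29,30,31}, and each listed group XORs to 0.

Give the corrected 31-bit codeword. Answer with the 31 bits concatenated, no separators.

1001111111110110011101100010110

s1 (pos 1,3,5,7,9,11,13,15,17,19,21,23,25,27,29,31): 1⊕0⊕1⊕1⊕1⊕1⊕0⊕1⊕0⊕1⊕0⊕1⊕0⊕1⊕1⊕1 = 1
s2 (pos 2,3,6,7,10,11,14,15,18,19,22,23,26,27,30,31): 0⊕0⊕1⊕1⊕1⊕1⊕1⊕1⊕1⊕1⊕1⊕1⊕0⊕1⊕1⊕1 = 1
s4 (pos 4,5,6,7,12,13,14,15,20,21,22,23,28,29,30,31): 1⊕1⊕1⊕1⊕1⊕0⊕1⊕1⊕1⊕0⊕1⊕1⊕0⊕1⊕1⊕1 = 1
s8 (pos 8,9,10,11,12,13,14,15,24,25,26,27,28,29,30,31): 1⊕1⊕1⊕1⊕1⊕0⊕1⊕1⊕0⊕0⊕0⊕1⊕0⊕1⊕1⊕1 = 1
s16 (pos 16,17,18,19,20,21,22,23,24,25,26,27,28,29,30,31): 0⊕0⊕1⊕1⊕1⊕0⊕1⊕1⊕0⊕0⊕0⊕1⊕0⊕1⊕1⊕1 = 1
Syndrome s16…s1 = 11111 → error at position 31.
Flip position 31: 1001111111110110011101100010111 → 1001111111110110011101100010110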